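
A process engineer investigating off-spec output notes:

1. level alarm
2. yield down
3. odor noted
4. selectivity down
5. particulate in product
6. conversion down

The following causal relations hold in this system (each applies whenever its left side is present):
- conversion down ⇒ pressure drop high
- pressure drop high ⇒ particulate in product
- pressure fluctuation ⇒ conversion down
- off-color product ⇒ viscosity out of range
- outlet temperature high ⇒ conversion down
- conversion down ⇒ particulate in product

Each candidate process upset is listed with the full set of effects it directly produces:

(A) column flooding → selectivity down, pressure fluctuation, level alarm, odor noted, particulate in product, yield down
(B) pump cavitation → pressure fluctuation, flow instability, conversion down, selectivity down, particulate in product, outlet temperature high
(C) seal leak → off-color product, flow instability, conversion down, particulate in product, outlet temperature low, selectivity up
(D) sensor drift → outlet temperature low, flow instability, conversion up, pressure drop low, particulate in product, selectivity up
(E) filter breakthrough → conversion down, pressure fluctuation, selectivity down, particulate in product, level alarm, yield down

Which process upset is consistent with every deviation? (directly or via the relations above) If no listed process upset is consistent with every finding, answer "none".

Checking each candidate against the observations:
(A) column flooding — level alarm +; yield down +; odor noted +; selectivity down +; particulate in product +; conversion down + (through pressure fluctuation → conversion down)
(B) pump cavitation — does not account for level alarm, yield down, odor noted
(C) seal leak — fails on level alarm, yield down, odor noted, selectivity down (predicts selectivity up, not selectivity down)
(D) sensor drift — level alarm -; yield down -; odor noted -; selectivity down -; particulate in product +; conversion down -
(E) filter breakthrough — level alarm +; yield down +; odor noted -; selectivity down +; particulate in product +; conversion down +
Only (A) is consistent with every observation.

A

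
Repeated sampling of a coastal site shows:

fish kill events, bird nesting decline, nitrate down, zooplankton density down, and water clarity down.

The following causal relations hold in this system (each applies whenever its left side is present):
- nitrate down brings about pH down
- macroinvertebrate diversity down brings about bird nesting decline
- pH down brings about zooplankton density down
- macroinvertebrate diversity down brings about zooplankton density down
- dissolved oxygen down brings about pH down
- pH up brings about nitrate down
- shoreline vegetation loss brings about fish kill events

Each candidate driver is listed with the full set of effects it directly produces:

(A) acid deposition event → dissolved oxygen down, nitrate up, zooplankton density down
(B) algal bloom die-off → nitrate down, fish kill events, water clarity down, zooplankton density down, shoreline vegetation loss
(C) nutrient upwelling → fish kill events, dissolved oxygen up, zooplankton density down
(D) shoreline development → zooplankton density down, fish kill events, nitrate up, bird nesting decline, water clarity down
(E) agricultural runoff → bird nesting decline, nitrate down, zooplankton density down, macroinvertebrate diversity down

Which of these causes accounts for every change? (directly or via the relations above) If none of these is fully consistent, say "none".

For each candidate, compare predicted effects to what was observed:
(A) acid deposition event — fish kill events ✗; bird nesting decline ✗; nitrate down ✗; zooplankton density down ✓; water clarity down ✗
(B) algal bloom die-off — does not account for bird nesting decline
(C) nutrient upwelling — fish kill events ✓; bird nesting decline ✗; nitrate down ✗; zooplankton density down ✓; water clarity down ✗
(D) shoreline development — fish kill events ✓; bird nesting decline ✓; nitrate down ✗; zooplankton density down ✓; water clarity down ✓
(E) agricultural runoff — does not account for fish kill events, water clarity down
Every candidate fails on at least one observation.

none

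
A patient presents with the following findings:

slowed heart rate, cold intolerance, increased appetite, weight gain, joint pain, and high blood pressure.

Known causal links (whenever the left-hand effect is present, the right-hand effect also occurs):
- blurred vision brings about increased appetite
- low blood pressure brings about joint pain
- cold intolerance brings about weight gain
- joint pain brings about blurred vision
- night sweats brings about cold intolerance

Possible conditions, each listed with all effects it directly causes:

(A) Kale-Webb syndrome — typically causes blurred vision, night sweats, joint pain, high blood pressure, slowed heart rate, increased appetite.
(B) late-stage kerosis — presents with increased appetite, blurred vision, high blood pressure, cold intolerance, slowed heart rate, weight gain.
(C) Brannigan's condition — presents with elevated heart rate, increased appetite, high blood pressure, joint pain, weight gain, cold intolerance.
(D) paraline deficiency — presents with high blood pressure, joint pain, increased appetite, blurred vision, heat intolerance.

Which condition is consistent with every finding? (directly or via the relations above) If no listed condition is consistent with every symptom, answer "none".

A

For each candidate, compare predicted effects to what was observed:
(A) Kale-Webb syndrome — slowed heart rate yes; cold intolerance yes (via night sweats → cold intolerance); increased appetite yes; weight gain yes (via night sweats → cold intolerance → weight gain); joint pain yes; high blood pressure yes
(B) late-stage kerosis — slowed heart rate yes; cold intolerance yes; increased appetite yes; weight gain yes; joint pain NO; high blood pressure yes
(C) Brannigan's condition — slowed heart rate NO; cold intolerance yes; increased appetite yes; weight gain yes; joint pain yes; high blood pressure yes
(D) paraline deficiency — fails on slowed heart rate, cold intolerance, weight gain (predicts heat intolerance, not cold intolerance)
Only (A) is consistent with every observation.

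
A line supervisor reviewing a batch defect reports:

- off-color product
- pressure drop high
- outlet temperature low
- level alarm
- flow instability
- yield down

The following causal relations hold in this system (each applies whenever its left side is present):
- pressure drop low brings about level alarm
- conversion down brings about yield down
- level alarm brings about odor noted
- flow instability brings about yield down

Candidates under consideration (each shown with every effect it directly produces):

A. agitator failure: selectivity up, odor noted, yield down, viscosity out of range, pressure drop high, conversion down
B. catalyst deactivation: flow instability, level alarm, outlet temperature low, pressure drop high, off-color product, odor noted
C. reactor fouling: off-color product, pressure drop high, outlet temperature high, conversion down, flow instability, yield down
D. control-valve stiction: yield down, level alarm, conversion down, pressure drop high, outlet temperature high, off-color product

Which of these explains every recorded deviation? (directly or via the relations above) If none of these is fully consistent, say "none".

B

Testing each hypothesis:
(A) agitator failure — off-color product miss; pressure drop high match; outlet temperature low miss; level alarm miss; flow instability miss; yield down match
(B) catalyst deactivation — off-color product match; pressure drop high match; outlet temperature low match; level alarm match; flow instability match; yield down match (by flow instability → yield down)
(C) reactor fouling — off-color product match; pressure drop high match; outlet temperature low miss; level alarm miss; flow instability match; yield down match
(D) control-valve stiction — off-color product match; pressure drop high match; outlet temperature low miss; level alarm match; flow instability miss; yield down match
(B) alone accounts for all the evidence.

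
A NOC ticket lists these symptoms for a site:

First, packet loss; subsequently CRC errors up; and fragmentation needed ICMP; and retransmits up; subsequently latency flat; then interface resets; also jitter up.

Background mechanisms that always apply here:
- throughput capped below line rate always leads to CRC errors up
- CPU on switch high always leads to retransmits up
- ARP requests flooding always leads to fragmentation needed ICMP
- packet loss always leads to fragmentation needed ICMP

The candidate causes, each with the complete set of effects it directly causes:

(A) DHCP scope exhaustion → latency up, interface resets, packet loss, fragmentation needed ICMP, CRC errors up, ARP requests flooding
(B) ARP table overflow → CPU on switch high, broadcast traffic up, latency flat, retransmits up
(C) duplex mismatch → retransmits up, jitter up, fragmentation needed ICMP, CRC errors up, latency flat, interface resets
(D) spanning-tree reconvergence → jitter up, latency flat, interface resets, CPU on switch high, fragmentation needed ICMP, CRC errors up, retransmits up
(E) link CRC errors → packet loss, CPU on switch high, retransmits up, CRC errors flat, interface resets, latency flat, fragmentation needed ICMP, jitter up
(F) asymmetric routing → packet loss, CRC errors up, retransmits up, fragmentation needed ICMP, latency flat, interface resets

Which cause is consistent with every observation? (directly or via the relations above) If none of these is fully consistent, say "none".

none

For each candidate, compare predicted effects to what was observed:
(A) DHCP scope exhaustion — packet loss match; CRC errors up match; fragmentation needed ICMP match; retransmits up miss; latency flat miss; interface resets match; jitter up miss
(B) ARP table overflow — does not account for packet loss, CRC errors up, fragmentation needed ICMP, interface resets, jitter up
(C) duplex mismatch — does not account for packet loss
(D) spanning-tree reconvergence — does not account for packet loss
(E) link CRC errors — fails on CRC errors up (predicts CRC errors flat, not CRC errors up)
(F) asymmetric routing — does not account for jitter up
No candidate is consistent with all observations.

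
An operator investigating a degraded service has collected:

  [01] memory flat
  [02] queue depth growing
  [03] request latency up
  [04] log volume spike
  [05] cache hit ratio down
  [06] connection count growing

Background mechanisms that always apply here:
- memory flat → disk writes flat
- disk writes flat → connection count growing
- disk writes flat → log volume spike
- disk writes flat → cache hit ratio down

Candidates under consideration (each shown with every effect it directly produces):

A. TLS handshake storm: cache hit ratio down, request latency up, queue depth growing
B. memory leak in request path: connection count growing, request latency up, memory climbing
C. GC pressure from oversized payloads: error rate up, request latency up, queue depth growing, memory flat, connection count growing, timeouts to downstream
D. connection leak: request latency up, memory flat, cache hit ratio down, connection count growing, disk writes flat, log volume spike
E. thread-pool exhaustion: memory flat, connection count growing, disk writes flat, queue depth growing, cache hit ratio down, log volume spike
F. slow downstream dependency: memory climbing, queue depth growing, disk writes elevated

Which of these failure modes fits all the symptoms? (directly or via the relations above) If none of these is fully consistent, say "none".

Per-candidate check:
(A) TLS handshake storm — does not account for memory flat, log volume spike, connection count growing
(B) memory leak in request path — memory flat NO; queue depth growing NO; request latency up yes; log volume spike NO; cache hit ratio down NO; connection count growing yes
(C) GC pressure from oversized payloads — memory flat yes; queue depth growing yes; request latency up yes; log volume spike yes (via memory flat → disk writes flat → log volume spike); cache hit ratio down yes (via memory flat → disk writes flat → cache hit ratio down); connection count growing yes
(D) connection leak — memory flat yes; queue depth growing NO; request latency up yes; log volume spike yes; cache hit ratio down yes; connection count growing yes
(E) thread-pool exhaustion — memory flat yes; queue depth growing yes; request latency up NO; log volume spike yes; cache hit ratio down yes; connection count growing yes
(F) slow downstream dependency — memory flat NO; queue depth growing yes; request latency up NO; log volume spike NO; cache hit ratio down NO; connection count growing NO
(C) alone accounts for all the evidence.

C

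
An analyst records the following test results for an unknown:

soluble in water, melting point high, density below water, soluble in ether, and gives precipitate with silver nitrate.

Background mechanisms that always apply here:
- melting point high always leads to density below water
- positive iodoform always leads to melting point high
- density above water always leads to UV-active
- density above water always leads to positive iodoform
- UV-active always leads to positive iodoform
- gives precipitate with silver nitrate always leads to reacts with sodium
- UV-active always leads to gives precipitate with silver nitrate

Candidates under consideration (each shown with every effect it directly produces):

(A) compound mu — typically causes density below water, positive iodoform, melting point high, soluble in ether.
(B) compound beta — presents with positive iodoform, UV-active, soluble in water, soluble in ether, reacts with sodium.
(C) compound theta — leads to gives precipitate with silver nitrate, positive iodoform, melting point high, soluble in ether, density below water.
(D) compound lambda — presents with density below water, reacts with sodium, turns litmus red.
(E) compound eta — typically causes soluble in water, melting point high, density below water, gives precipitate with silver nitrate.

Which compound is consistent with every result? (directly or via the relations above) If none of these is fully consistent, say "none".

Testing each hypothesis:
(A) compound mu — does not account for soluble in water, gives precipitate with silver nitrate
(B) compound beta — soluble in water +; melting point high + (by positive iodoform → melting point high); density below water + (by positive iodoform → melting point high → density below water); soluble in ether +; gives precipitate with silver nitrate + (by UV-active → gives precipitate with silver nitrate)
(C) compound theta — soluble in water -; melting point high +; density below water +; soluble in ether +; gives precipitate with silver nitrate +
(D) compound lambda — does not account for soluble in water, melting point high, soluble in ether, gives precipitate with silver nitrate
(E) compound eta — soluble in water +; melting point high +; density below water +; soluble in ether -; gives precipitate with silver nitrate +
Only (B) is consistent with every observation.

B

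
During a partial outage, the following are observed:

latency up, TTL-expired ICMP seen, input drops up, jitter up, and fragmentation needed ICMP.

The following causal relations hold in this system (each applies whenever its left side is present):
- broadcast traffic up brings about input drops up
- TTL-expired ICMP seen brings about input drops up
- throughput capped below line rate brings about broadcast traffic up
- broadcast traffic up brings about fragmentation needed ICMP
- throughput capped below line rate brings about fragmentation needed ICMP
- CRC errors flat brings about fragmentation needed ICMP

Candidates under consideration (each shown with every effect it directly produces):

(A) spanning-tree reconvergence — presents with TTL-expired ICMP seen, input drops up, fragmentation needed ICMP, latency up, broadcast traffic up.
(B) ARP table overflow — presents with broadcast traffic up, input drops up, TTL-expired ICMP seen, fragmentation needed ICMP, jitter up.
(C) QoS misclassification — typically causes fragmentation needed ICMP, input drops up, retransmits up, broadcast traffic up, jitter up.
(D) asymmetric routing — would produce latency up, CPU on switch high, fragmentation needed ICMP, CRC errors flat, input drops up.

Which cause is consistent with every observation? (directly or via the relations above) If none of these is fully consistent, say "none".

Per-candidate check:
(A) spanning-tree reconvergence — does not account for jitter up
(B) ARP table overflow — does not account for latency up
(C) QoS misclassification — does not account for latency up, TTL-expired ICMP seen
(D) asymmetric routing — latency up +; TTL-expired ICMP seen -; input drops up +; jitter up -; fragmentation needed ICMP +
No candidate is consistent with all observations.

none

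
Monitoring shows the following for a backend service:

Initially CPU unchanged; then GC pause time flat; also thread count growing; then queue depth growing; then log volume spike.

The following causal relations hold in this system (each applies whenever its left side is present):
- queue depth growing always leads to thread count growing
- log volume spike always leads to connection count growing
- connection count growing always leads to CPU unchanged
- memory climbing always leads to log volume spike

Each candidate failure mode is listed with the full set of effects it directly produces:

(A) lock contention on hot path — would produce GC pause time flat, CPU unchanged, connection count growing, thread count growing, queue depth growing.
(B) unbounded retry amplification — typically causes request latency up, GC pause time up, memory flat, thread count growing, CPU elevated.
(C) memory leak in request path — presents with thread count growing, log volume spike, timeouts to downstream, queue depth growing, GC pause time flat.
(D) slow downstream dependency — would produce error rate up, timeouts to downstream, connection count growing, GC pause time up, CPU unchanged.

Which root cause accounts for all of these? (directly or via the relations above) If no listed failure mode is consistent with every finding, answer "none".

Checking each candidate against the observations:
(A) lock contention on hot path — does not account for log volume spike
(B) unbounded retry amplification — fails on CPU unchanged, GC pause time flat, queue depth growing, log volume spike (predicts CPU elevated, not CPU unchanged; predicts GC pause time up, not GC pause time flat)
(C) memory leak in request path — CPU unchanged ✓ (by log volume spike → connection count growing → CPU unchanged); GC pause time flat ✓; thread count growing ✓; queue depth growing ✓; log volume spike ✓
(D) slow downstream dependency — CPU unchanged ✓; GC pause time flat ✗; thread count growing ✗; queue depth growing ✗; log volume spike ✗
(C) is the only candidate with no mismatches.

C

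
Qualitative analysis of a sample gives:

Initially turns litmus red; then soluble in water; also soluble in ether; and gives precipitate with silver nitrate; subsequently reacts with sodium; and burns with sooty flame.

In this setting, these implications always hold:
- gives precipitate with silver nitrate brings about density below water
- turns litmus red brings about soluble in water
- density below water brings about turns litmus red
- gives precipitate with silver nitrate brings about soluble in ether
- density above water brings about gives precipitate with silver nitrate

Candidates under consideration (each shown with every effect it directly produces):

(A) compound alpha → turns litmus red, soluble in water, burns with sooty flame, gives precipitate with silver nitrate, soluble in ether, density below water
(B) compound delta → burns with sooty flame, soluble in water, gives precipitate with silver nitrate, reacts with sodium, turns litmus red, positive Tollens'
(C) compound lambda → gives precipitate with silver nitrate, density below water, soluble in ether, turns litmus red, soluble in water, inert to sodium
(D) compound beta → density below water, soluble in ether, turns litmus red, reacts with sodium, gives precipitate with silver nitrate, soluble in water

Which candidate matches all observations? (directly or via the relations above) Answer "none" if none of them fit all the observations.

For each candidate, compare predicted effects to what was observed:
(A) compound alpha — does not account for reacts with sodium
(B) compound delta — accounts for every observation (soluble in ether by gives precipitate with silver nitrate → soluble in ether)
(C) compound lambda — turns litmus red yes; soluble in water yes; soluble in ether yes; gives precipitate with silver nitrate yes; reacts with sodium NO; burns with sooty flame NO
(D) compound beta — does not account for burns with sooty flame
Only (B) is consistent with every observation.

B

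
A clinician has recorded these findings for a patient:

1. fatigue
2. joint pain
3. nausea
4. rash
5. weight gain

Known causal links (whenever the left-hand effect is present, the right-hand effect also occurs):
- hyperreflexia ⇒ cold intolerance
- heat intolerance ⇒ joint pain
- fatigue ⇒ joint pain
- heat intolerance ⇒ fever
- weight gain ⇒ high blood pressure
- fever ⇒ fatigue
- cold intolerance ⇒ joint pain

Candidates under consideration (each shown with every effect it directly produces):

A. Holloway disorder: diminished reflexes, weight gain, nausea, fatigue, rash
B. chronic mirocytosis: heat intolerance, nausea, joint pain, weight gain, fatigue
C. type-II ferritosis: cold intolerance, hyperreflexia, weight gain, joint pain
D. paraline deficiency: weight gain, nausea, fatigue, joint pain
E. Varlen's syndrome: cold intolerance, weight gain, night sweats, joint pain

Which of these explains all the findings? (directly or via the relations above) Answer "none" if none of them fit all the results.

A

Testing each hypothesis:
(A) Holloway disorder — fatigue yes; joint pain yes (by fatigue → joint pain); nausea yes; rash yes; weight gain yes
(B) chronic mirocytosis — fatigue yes; joint pain yes; nausea yes; rash NO; weight gain yes
(C) type-II ferritosis — fatigue NO; joint pain yes; nausea NO; rash NO; weight gain yes
(D) paraline deficiency — fatigue yes; joint pain yes; nausea yes; rash NO; weight gain yes
(E) Varlen's syndrome — does not account for fatigue, nausea, rash
(A) is the only candidate with no mismatches.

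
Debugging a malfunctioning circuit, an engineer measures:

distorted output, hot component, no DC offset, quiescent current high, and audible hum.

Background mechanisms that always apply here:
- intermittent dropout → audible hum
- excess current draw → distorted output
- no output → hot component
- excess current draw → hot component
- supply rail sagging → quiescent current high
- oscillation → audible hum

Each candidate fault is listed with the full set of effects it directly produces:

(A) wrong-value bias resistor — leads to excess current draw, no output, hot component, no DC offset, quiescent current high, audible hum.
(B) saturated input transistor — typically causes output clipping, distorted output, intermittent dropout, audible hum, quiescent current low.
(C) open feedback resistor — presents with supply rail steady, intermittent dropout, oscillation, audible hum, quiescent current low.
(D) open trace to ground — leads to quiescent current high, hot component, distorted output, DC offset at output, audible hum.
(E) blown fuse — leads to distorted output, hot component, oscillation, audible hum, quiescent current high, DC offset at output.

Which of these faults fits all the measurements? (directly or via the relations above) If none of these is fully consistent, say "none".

A

Testing each hypothesis:
(A) wrong-value bias resistor — accounts for every observation (distorted output by excess current draw → distorted output)
(B) saturated input transistor — distorted output yes; hot component NO; no DC offset NO; quiescent current high NO; audible hum yes
(C) open feedback resistor — distorted output NO; hot component NO; no DC offset NO; quiescent current high NO; audible hum yes
(D) open trace to ground — distorted output yes; hot component yes; no DC offset NO; quiescent current high yes; audible hum yes
(E) blown fuse — distorted output yes; hot component yes; no DC offset NO; quiescent current high yes; audible hum yes
(A) alone accounts for all the evidence.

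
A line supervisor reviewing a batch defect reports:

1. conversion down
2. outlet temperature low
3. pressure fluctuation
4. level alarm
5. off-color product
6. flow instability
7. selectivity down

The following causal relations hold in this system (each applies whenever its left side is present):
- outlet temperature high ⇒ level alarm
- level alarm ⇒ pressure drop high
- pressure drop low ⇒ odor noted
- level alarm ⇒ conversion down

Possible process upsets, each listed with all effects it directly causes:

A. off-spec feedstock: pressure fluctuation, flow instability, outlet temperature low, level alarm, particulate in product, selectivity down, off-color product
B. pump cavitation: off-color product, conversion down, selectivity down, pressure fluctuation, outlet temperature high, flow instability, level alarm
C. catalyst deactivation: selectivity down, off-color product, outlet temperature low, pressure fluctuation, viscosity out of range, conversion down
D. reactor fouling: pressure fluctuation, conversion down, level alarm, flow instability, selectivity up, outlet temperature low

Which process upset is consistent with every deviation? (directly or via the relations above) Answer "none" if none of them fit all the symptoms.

Testing each hypothesis:
(A) off-spec feedstock — accounts for every observation (conversion down by level alarm → conversion down)
(B) pump cavitation — fails on outlet temperature low (predicts outlet temperature high, not outlet temperature low)
(C) catalyst deactivation — conversion down +; outlet temperature low +; pressure fluctuation +; level alarm -; off-color product +; flow instability -; selectivity down +
(D) reactor fouling — fails on off-color product, selectivity down (predicts selectivity up, not selectivity down)
(A) alone accounts for all the evidence.

A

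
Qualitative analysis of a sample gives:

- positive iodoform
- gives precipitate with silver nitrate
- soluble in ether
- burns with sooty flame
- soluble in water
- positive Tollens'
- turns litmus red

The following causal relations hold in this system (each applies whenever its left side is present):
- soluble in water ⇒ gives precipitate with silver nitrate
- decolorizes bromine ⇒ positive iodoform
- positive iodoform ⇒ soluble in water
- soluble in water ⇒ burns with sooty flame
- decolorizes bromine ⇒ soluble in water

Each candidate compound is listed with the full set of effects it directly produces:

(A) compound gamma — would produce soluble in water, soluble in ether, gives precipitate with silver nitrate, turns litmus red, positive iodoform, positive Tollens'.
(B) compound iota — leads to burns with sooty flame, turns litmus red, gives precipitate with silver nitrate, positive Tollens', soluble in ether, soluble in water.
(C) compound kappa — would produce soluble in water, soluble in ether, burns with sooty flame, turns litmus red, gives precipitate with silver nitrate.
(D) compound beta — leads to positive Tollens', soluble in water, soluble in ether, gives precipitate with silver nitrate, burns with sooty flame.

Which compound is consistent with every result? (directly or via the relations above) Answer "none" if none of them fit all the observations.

For each candidate, compare predicted effects to what was observed:
(A) compound gamma — positive iodoform yes; gives precipitate with silver nitrate yes; soluble in ether yes; burns with sooty flame yes (via soluble in water → burns with sooty flame); soluble in water yes; positive Tollens' yes; turns litmus red yes
(B) compound iota — does not account for positive iodoform
(C) compound kappa — positive iodoform NO; gives precipitate with silver nitrate yes; soluble in ether yes; burns with sooty flame yes; soluble in water yes; positive Tollens' NO; turns litmus red yes
(D) compound beta — positive iodoform NO; gives precipitate with silver nitrate yes; soluble in ether yes; burns with sooty flame yes; soluble in water yes; positive Tollens' yes; turns litmus red NO
Only (A) is consistent with every observation.

A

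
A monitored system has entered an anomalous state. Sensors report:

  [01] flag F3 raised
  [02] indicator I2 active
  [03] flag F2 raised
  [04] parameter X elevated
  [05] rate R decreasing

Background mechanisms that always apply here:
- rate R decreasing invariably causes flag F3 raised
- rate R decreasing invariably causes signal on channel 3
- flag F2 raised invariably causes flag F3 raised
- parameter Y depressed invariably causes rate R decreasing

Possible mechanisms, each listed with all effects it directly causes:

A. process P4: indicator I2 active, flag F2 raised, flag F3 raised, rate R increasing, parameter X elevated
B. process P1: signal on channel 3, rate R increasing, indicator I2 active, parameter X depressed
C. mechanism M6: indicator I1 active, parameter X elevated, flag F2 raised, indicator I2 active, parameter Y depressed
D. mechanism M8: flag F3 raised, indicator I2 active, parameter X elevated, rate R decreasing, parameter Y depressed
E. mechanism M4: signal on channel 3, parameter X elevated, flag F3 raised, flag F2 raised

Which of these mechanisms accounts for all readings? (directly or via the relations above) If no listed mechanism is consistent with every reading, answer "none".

C

Testing each hypothesis:
(A) process P4 — fails on rate R decreasing (predicts rate R increasing, not rate R decreasing)
(B) process P1 — fails on flag F3 raised, flag F2 raised, parameter X elevated, rate R decreasing (predicts parameter X depressed, not parameter X elevated; predicts rate R increasing, not rate R decreasing)
(C) mechanism M6 — accounts for every observation (flag F3 raised through flag F2 raised → flag F3 raised)
(D) mechanism M8 — flag F3 raised ✓; indicator I2 active ✓; flag F2 raised ✗; parameter X elevated ✓; rate R decreasing ✓
(E) mechanism M4 — does not account for indicator I2 active, rate R decreasing
(C) is the only candidate with no mismatches.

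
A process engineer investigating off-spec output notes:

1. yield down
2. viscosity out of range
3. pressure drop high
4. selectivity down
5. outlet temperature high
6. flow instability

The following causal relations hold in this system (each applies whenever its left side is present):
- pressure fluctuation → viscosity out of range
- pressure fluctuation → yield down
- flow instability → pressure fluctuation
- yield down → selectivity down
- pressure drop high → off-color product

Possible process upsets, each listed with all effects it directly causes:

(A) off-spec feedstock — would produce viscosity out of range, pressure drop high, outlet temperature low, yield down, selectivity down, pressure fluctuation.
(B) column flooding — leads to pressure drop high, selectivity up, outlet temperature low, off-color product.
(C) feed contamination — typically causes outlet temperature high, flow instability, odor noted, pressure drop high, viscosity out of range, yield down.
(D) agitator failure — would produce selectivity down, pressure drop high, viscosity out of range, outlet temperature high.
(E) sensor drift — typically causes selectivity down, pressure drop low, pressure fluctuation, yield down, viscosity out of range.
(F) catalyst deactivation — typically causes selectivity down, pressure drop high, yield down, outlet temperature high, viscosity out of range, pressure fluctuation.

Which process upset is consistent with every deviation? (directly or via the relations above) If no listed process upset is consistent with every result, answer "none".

C

For each candidate, compare predicted effects to what was observed:
(A) off-spec feedstock — fails on outlet temperature high, flow instability (predicts outlet temperature low, not outlet temperature high)
(B) column flooding — fails on yield down, viscosity out of range, selectivity down, outlet temperature high, flow instability (predicts selectivity up, not selectivity down; predicts outlet temperature low, not outlet temperature high)
(C) feed contamination — yield down yes; viscosity out of range yes; pressure drop high yes; selectivity down yes (via yield down → selectivity down); outlet temperature high yes; flow instability yes
(D) agitator failure — yield down NO; viscosity out of range yes; pressure drop high yes; selectivity down yes; outlet temperature high yes; flow instability NO
(E) sensor drift — yield down yes; viscosity out of range yes; pressure drop high NO; selectivity down yes; outlet temperature high NO; flow instability NO
(F) catalyst deactivation — does not account for flow instability
Only (C) is consistent with every observation.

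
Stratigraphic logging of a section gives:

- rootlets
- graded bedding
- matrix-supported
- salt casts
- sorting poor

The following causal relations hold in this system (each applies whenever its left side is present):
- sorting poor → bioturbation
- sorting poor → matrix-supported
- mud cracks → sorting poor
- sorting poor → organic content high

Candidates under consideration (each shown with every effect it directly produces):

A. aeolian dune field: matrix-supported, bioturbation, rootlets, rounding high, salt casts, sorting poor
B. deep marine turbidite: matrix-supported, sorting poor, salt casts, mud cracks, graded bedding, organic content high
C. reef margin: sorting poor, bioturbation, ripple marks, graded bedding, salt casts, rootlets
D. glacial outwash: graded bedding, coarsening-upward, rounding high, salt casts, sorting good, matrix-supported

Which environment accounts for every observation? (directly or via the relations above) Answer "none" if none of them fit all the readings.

Checking each candidate against the observations:
(A) aeolian dune field — does not account for graded bedding
(B) deep marine turbidite — does not account for rootlets
(C) reef margin — rootlets yes; graded bedding yes; matrix-supported yes (by sorting poor → matrix-supported); salt casts yes; sorting poor yes
(D) glacial outwash — rootlets NO; graded bedding yes; matrix-supported yes; salt casts yes; sorting poor NO
(C) is the only candidate with no mismatches.

C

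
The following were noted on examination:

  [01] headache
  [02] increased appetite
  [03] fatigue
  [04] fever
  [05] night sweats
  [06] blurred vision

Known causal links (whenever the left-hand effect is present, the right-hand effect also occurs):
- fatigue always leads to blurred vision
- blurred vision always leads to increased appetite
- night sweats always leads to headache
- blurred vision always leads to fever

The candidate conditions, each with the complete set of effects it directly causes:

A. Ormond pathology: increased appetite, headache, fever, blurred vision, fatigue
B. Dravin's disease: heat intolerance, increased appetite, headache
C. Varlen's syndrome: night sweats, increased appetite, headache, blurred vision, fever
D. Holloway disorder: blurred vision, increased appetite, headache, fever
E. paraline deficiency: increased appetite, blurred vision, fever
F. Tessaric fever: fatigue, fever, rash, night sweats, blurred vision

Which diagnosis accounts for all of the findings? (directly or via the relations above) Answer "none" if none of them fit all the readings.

F

Per-candidate check:
(A) Ormond pathology — does not account for night sweats
(B) Dravin's disease — does not account for fatigue, fever, night sweats, blurred vision
(C) Varlen's syndrome — headache ✓; increased appetite ✓; fatigue ✗; fever ✓; night sweats ✓; blurred vision ✓
(D) Holloway disorder — does not account for fatigue, night sweats
(E) paraline deficiency — headache ✗; increased appetite ✓; fatigue ✗; fever ✓; night sweats ✗; blurred vision ✓
(F) Tessaric fever — accounts for every observation (headache via night sweats → headache)
(F) alone accounts for all the evidence.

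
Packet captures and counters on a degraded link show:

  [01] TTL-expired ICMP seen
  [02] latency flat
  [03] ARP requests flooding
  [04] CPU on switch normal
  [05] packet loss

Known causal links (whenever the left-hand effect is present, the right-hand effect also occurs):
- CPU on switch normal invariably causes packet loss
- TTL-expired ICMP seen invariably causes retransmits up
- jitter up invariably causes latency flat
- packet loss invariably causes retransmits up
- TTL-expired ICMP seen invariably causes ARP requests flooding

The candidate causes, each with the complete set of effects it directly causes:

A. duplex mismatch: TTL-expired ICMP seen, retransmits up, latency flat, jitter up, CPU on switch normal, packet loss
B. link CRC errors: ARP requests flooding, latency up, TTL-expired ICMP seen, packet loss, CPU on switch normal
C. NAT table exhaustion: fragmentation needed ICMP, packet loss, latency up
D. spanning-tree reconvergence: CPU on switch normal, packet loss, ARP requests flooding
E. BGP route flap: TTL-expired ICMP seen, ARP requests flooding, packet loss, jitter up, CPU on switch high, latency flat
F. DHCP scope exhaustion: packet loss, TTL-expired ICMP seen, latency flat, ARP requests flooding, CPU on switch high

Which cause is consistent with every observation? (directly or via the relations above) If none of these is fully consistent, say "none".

A

Checking each candidate against the observations:
(A) duplex mismatch — TTL-expired ICMP seen match; latency flat match; ARP requests flooding match (through TTL-expired ICMP seen → ARP requests flooding); CPU on switch normal match; packet loss match
(B) link CRC errors — fails on latency flat (predicts latency up, not latency flat)
(C) NAT table exhaustion — TTL-expired ICMP seen miss; latency flat miss; ARP requests flooding miss; CPU on switch normal miss; packet loss match
(D) spanning-tree reconvergence — does not account for TTL-expired ICMP seen, latency flat
(E) BGP route flap — fails on CPU on switch normal (predicts CPU on switch high, not CPU on switch normal)
(F) DHCP scope exhaustion — fails on CPU on switch normal (predicts CPU on switch high, not CPU on switch normal)
Only (A) is consistent with every observation.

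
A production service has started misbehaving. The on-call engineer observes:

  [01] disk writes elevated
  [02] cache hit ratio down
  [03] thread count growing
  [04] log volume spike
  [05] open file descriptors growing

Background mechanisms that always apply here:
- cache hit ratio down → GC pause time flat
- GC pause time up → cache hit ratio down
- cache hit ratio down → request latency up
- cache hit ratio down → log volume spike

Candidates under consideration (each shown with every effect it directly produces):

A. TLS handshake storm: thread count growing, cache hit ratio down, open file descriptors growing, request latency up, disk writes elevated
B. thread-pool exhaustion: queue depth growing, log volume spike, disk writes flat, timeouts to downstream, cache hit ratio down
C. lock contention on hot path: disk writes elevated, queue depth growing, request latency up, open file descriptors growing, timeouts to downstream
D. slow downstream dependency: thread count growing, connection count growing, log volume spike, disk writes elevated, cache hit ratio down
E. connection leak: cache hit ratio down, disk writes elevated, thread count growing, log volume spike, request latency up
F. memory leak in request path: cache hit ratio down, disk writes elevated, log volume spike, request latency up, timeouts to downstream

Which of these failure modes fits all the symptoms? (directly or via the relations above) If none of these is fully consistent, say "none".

For each candidate, compare predicted effects to what was observed:
(A) TLS handshake storm — disk writes elevated match; cache hit ratio down match; thread count growing match; log volume spike match (by cache hit ratio down → log volume spike); open file descriptors growing match
(B) thread-pool exhaustion — disk writes elevated miss; cache hit ratio down match; thread count growing miss; log volume spike match; open file descriptors growing miss
(C) lock contention on hot path — disk writes elevated match; cache hit ratio down miss; thread count growing miss; log volume spike miss; open file descriptors growing match
(D) slow downstream dependency — does not account for open file descriptors growing
(E) connection leak — disk writes elevated match; cache hit ratio down match; thread count growing match; log volume spike match; open file descriptors growing miss
(F) memory leak in request path — does not account for thread count growing, open file descriptors growing
(A) is the only candidate with no mismatches.

A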